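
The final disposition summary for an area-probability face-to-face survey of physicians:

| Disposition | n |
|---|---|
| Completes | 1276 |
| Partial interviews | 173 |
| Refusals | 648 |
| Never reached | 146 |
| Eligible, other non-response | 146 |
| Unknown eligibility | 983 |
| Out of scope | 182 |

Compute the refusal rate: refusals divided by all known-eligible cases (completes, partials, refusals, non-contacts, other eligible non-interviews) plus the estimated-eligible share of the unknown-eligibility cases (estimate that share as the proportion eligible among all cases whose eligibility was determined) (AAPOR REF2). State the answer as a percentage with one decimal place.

Top → 648
Known eligible → 1276 + 173 + 648 + 146 + 146 = 2389
e = 2389 / (2389 + 182) = 2389 / 2571 = 0.9292
Eligible share of unknowns → 0.9292 × 983 = 913.40
Denom → 2389 + 913.40 = 3302.40
REF2 = 648 / 3302.40 = 0.1962

19.6%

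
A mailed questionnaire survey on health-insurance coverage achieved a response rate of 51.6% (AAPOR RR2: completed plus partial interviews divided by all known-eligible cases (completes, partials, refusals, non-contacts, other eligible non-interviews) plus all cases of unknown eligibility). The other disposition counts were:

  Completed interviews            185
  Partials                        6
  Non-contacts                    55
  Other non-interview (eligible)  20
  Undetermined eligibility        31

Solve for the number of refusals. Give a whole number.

Top → 185 + 6 = 191
RR2 = 191 / D = 0.516
D = 191 / 0.516 = 370.2
Other denominator terms total 297
refusals = 370.2 − 297 ≈ 73

73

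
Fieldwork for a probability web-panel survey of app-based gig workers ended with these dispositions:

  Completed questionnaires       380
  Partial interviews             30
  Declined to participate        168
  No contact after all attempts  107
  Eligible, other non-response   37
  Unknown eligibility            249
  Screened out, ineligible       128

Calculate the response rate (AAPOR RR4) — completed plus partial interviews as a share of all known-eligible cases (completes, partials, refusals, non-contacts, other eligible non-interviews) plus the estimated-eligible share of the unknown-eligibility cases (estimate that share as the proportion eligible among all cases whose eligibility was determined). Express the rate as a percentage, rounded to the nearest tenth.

43.9%

Top = 380 + 30 = 410
Known eligible = 380 + 30 + 168 + 107 + 37 = 722
e = 722 / (722 + 128) = 722 / 850 = 0.8494
Eligible share of unknowns = 0.8494 × 249 = 211.50
Base = 722 + 211.50 = 933.50
RR4 = 410 / 933.50 = 0.4392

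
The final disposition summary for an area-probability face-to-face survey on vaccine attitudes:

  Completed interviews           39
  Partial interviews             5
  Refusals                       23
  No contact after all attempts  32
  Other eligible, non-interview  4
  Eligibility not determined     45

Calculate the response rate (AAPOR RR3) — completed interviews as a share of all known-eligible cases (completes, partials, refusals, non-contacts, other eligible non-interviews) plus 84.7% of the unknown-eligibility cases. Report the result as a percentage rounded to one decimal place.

Top → 39
Eligible (known) → 39 + 5 + 23 + 32 + 4 = 103
e × U → 0.8470 × 45 = 38.12
Denom → 103 + 38.12 = 141.12
RR3 = 39 / 141.12 = 0.2764

27.6%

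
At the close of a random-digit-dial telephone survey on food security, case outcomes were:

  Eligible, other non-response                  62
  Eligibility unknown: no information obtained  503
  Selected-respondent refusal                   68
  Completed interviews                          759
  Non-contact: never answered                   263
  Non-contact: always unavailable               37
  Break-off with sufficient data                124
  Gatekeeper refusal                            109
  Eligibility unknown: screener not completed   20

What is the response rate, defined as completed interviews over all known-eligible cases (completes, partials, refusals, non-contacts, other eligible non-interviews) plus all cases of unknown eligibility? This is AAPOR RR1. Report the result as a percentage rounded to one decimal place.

39.0%

Refusals = 109 + 68 = 177
Non-contacts = 263 + 37 = 300
Undetermined eligibility = 20 + 503 = 523
Numerator: 759
Denominator: 759 + 124 + 177 + 300 + 62 + 523 = 1945
RR1 = 759 / 1945 = 0.3902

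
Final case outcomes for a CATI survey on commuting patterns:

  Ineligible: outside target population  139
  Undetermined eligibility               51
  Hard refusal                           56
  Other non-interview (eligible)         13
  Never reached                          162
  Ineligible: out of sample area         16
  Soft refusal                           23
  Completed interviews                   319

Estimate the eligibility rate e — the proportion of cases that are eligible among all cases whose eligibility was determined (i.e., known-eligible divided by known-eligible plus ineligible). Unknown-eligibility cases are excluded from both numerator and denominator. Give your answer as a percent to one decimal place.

Declined to participate = 56 + 23 = 79
Not eligible = 139 + 16 = 155
Eligible (known) → 319 + 79 + 162 + 13 = 573
e = 573 / (573 + 155) = 573 / 728 = 0.7871

78.7%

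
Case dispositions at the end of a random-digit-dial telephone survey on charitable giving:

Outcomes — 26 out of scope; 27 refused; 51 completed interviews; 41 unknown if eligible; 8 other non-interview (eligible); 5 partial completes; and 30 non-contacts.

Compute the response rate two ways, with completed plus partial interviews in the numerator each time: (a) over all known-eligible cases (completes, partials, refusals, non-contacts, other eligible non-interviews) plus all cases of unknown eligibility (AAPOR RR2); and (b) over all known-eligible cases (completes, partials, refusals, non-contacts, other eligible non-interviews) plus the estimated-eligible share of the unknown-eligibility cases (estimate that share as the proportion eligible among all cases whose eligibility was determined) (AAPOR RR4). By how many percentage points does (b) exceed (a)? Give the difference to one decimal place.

Top: 51 + 5 = 56
Denom: 51 + 5 + 27 + 30 + 8 + 41 = 162
RR2 = 56 / 162 = 0.3457
Determined eligible: 51 + 5 + 27 + 30 + 8 = 121
e = 121 / (121 + 26) = 121 / 147 = 0.8231
Estimated eligible among unknowns: 0.8231 × 41 = 33.75
Denom: 121 + 33.75 = 154.75
RR4 = 56 / 154.75 = 0.3619
Difference = 36.19 − 34.57 = 1.62 percentage points

1.6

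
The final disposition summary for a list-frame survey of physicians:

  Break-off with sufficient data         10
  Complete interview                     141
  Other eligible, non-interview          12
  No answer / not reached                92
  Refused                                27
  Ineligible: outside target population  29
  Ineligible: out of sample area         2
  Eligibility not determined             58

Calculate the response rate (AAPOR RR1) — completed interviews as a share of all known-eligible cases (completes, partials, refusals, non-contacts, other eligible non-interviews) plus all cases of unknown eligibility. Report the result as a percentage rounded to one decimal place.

Ineligible = 29 + 2 = 31
Num: 141
Denominator: 141 + 10 + 27 + 92 + 12 + 58 = 340
RR1 = 141 / 340 = 0.4147

41.5%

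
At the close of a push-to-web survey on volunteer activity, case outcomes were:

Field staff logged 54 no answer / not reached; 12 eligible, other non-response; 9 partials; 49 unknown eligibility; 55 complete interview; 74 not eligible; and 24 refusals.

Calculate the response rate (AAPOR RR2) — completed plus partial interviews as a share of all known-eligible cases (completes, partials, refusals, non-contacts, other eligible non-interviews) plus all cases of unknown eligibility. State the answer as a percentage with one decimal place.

Numerator → 55 + 9 = 64
Denom → 55 + 9 + 24 + 54 + 12 + 49 = 203
RR2 = 64 / 203 = 0.3153

31.5%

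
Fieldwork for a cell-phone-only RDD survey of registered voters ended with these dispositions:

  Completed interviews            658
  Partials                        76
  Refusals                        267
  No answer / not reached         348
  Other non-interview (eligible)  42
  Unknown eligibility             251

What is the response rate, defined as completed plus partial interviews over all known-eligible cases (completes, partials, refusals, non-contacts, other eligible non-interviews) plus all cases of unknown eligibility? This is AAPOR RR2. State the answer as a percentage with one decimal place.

44.7%

Num: 658 + 76 = 734
Denom: 658 + 76 + 267 + 348 + 42 + 251 = 1642
RR2 = 734 / 1642 = 0.4470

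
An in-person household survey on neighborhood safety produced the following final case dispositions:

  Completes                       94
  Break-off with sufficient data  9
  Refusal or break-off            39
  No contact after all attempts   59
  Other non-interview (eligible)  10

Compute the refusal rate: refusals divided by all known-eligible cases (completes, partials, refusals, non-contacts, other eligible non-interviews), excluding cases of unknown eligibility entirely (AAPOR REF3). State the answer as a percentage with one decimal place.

Numerator → 39
Denom → 94 + 9 + 39 + 59 + 10 = 211
REF3 = 39 / 211 = 0.1848

18.5%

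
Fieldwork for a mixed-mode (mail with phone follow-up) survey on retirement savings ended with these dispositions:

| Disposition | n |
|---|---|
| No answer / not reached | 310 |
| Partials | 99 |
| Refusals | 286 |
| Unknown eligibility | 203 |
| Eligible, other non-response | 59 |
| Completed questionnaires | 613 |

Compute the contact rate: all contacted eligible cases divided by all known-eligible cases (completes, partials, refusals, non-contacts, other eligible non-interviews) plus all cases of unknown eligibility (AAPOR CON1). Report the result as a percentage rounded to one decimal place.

67.3%

Top → 613 + 99 + 286 + 59 = 1057
Denominator → 613 + 99 + 286 + 310 + 59 + 203 = 1570
CON1 = 1057 / 1570 = 0.6732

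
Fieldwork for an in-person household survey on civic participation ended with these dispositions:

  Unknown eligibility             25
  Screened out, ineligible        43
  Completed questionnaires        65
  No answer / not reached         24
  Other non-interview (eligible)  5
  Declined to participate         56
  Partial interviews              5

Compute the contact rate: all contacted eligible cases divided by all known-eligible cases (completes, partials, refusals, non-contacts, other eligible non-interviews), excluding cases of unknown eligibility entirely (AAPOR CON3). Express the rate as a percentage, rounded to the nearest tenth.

Top: 65 + 5 + 56 + 5 = 131
Denom: 65 + 5 + 56 + 24 + 5 = 155
CON3 = 131 / 155 = 0.8452

84.5%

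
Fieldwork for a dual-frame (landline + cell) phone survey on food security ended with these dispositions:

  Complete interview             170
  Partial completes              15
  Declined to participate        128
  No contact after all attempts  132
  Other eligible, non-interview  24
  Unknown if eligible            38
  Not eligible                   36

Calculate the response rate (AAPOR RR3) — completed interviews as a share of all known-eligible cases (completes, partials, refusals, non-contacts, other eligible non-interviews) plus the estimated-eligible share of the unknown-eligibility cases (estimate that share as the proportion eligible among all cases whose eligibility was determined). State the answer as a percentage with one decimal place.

Numerator = 170
Known eligible = 170 + 15 + 128 + 132 + 24 = 469
e = 469 / (469 + 36) = 469 / 505 = 0.9287
Eligible share of unknowns = 0.9287 × 38 = 35.29
Denominator = 469 + 35.29 = 504.29
RR3 = 170 / 504.29 = 0.3371

33.7%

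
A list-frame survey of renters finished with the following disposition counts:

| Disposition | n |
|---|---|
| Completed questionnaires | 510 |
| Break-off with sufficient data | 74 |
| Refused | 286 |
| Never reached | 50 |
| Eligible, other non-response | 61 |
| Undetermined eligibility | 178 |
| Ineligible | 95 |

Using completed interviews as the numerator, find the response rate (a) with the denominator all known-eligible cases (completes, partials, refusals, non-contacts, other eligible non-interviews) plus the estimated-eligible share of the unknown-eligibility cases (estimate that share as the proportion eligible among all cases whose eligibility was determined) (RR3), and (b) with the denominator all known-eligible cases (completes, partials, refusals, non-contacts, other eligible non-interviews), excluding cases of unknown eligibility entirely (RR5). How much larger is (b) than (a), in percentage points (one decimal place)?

7.4

Numerator → 510
Eligible (known) → 510 + 74 + 286 + 50 + 61 = 981
e = 981 / (981 + 95) = 981 / 1076 = 0.9117
e × U → 0.9117 × 178 = 162.28
Base → 981 + 162.28 = 1143.28
RR3 = 510 / 1143.28 = 0.4461
Base → 510 + 74 + 286 + 50 + 61 = 981
RR5 = 510 / 981 = 0.5199
Difference = 51.99 − 44.61 = 7.38 percentage points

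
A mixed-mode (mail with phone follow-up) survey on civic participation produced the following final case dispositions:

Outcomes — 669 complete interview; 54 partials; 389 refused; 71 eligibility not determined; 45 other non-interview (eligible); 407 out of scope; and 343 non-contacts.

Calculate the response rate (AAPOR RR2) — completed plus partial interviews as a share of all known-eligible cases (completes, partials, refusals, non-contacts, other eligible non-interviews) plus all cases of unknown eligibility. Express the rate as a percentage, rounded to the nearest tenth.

46.0%

Numerator = 669 + 54 = 723
Denom = 669 + 54 + 389 + 343 + 45 + 71 = 1571
RR2 = 723 / 1571 = 0.4602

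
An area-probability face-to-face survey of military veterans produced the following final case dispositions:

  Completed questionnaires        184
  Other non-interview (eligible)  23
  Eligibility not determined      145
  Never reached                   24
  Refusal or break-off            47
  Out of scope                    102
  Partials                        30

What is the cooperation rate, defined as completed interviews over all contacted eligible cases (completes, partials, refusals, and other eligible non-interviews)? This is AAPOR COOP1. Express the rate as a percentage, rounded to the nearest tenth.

64.8%

Num = 184
Denom = 184 + 30 + 47 + 23 = 284
COOP1 = 184 / 284 = 0.6479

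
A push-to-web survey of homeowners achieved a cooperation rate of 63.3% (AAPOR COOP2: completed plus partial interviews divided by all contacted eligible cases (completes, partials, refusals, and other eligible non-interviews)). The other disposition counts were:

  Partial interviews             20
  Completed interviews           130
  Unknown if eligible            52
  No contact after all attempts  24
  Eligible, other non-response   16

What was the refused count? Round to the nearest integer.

Numerator = 130 + 20 = 150
COOP2 = 150 / D = 0.633
D = 150 / 0.633 = 237.0
Rest of base = 166
refused = 237.0 − 166 ≈ 71

71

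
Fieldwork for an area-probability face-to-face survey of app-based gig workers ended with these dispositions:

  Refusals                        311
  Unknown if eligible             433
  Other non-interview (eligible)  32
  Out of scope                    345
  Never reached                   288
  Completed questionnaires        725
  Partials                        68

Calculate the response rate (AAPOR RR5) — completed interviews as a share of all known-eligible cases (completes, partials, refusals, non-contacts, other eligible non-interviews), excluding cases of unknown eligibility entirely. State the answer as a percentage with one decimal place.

Numerator: 725
Denominator: 725 + 68 + 311 + 288 + 32 = 1424
RR5 = 725 / 1424 = 0.5091

50.9%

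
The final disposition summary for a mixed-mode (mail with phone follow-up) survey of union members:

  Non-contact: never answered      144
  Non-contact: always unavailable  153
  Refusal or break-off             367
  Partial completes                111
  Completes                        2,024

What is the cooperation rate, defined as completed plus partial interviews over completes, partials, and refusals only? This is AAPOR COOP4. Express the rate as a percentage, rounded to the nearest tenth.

Non-contacts = 144 + 153 = 297
Numerator = 2024 + 111 = 2135
Denom = 2024 + 111 + 367 = 2502
COOP4 = 2135 / 2502 = 0.8533

85.3%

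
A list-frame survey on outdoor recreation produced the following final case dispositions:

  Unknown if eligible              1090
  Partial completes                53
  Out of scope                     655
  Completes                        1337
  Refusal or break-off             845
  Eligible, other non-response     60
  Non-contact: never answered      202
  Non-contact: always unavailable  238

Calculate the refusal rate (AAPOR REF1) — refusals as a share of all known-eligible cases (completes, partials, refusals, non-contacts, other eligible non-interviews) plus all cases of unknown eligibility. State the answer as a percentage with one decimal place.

No contact after all attempts = 202 + 238 = 440
Num → 845
Base → 1337 + 53 + 845 + 440 + 60 + 1090 = 3825
REF1 = 845 / 3825 = 0.2209

22.1%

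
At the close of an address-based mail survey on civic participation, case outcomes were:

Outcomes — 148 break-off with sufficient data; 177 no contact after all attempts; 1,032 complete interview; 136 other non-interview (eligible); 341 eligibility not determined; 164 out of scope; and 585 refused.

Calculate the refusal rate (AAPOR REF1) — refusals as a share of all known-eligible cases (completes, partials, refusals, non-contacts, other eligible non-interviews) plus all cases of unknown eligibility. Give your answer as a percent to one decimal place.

24.2%

Top = 585
Denominator = 1032 + 148 + 585 + 177 + 136 + 341 = 2419
REF1 = 585 / 2419 = 0.2418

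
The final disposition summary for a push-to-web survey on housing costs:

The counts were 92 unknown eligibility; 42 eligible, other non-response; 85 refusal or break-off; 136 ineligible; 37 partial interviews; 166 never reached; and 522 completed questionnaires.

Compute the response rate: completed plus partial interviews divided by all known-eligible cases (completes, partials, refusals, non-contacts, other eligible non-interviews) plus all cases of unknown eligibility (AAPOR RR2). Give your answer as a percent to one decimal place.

Numerator: 522 + 37 = 559
Denom: 522 + 37 + 85 + 166 + 42 + 92 = 944
RR2 = 559 / 944 = 0.5922

59.2%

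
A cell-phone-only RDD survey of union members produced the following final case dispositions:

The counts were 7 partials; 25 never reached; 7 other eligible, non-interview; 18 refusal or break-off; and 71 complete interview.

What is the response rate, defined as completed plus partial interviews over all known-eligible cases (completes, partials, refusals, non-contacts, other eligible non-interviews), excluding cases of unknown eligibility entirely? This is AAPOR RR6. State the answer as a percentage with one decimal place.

Numerator = 71 + 7 = 78
Denom = 71 + 7 + 18 + 25 + 7 = 128
RR6 = 78 / 128 = 0.6094

60.9%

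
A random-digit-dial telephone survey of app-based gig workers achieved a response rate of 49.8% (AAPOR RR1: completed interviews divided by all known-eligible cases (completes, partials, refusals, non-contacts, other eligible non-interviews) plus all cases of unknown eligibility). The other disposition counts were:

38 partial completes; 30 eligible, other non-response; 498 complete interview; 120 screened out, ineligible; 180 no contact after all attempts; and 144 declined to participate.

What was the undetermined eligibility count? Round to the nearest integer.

RR1 = 498 / D = 0.498
D = 498 / 0.498 = 1000.0
Other denominator terms total 890
undetermined eligibility = 1000.0 − 890 ≈ 110

110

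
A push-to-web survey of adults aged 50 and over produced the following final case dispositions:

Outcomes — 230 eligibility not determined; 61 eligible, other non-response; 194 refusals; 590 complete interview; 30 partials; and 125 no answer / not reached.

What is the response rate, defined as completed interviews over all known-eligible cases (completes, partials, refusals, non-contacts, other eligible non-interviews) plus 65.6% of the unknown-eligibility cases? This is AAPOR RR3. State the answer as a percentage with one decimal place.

Numerator = 590
Known eligible = 590 + 30 + 194 + 125 + 61 = 1000
e × U = 0.6560 × 230 = 150.88
Base = 1000 + 150.88 = 1150.88
RR3 = 590 / 1150.88 = 0.5127

51.3%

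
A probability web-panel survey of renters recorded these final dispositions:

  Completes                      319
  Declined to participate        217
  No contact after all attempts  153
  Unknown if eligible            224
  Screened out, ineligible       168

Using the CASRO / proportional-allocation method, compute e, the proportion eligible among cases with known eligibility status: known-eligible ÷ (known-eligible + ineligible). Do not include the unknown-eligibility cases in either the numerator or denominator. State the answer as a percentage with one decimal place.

Known eligible: 319 + 217 + 153 = 689
e = 689 / (689 + 168) = 689 / 857 = 0.8040

80.4%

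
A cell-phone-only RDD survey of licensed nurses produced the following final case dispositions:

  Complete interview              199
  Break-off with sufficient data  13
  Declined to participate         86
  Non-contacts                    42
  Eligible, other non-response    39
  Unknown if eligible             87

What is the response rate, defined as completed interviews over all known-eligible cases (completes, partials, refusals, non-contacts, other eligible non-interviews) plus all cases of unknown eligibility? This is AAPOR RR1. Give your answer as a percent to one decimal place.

42.7%

Top → 199
Denominator → 199 + 13 + 86 + 42 + 39 + 87 = 466
RR1 = 199 / 466 = 0.4270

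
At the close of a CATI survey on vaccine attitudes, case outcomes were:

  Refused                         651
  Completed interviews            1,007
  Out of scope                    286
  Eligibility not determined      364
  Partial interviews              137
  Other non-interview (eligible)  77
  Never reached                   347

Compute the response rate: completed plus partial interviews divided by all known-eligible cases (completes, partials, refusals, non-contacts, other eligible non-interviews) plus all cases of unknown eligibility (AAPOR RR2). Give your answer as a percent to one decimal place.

44.3%

Top: 1007 + 137 = 1144
Base: 1007 + 137 + 651 + 347 + 77 + 364 = 2583
RR2 = 1144 / 2583 = 0.4429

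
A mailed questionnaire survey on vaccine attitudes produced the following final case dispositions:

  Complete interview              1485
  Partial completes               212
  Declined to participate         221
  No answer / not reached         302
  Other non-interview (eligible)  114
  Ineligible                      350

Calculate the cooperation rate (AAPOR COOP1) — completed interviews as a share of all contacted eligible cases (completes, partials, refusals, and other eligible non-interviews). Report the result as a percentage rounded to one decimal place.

73.1%

Top → 1485
Denominator → 1485 + 212 + 221 + 114 = 2032
COOP1 = 1485 / 2032 = 0.7308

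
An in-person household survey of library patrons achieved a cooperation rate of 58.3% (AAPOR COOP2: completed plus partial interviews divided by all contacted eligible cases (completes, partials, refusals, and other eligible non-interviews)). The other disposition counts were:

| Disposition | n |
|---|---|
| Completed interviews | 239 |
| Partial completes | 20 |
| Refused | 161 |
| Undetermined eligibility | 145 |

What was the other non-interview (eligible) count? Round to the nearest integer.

Numerator: 239 + 20 = 259
COOP2 = 259 / D = 0.583
D = 259 / 0.583 = 444.3
Other denominator terms total 420
other non-interview (eligible) = 444.3 − 420 ≈ 24

24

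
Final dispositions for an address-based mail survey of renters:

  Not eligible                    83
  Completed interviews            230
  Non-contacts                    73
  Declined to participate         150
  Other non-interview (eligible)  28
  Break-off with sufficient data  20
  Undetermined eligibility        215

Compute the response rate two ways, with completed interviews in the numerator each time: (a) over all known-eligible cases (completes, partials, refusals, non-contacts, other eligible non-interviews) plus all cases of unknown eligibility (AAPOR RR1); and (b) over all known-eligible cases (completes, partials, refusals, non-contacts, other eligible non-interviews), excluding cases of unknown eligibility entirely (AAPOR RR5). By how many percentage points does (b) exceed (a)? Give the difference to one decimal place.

13.8

Top: 230
Denom: 230 + 20 + 150 + 73 + 28 + 215 = 716
RR1 = 230 / 716 = 0.3212
Denom: 230 + 20 + 150 + 73 + 28 = 501
RR5 = 230 / 501 = 0.4591
Difference = 45.91 − 32.12 = 13.79 percentage points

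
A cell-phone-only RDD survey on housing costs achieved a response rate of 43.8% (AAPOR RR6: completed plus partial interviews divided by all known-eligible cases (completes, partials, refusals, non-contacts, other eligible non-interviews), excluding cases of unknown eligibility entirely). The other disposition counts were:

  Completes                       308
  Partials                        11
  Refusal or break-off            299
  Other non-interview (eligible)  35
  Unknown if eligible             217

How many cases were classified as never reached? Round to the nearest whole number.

Num: 308 + 11 = 319
RR6 = 319 / D = 0.438
D = 319 / 0.438 = 728.3
Other denominator terms total 653
never reached = 728.3 − 653 ≈ 75

75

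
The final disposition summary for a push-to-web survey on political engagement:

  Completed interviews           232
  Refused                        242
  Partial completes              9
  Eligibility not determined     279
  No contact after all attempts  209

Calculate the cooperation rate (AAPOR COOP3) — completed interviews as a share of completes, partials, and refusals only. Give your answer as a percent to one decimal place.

Top = 232
Denom = 232 + 9 + 242 = 483
COOP3 = 232 / 483 = 0.4803

48.0%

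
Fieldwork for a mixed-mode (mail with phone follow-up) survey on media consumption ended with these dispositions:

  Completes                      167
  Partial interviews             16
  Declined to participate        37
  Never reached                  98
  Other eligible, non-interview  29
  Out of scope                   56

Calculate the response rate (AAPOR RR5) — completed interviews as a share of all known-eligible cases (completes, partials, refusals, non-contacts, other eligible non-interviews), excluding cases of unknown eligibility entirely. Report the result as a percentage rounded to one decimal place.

Num: 167
Denom: 167 + 16 + 37 + 98 + 29 = 347
RR5 = 167 / 347 = 0.4813

48.1%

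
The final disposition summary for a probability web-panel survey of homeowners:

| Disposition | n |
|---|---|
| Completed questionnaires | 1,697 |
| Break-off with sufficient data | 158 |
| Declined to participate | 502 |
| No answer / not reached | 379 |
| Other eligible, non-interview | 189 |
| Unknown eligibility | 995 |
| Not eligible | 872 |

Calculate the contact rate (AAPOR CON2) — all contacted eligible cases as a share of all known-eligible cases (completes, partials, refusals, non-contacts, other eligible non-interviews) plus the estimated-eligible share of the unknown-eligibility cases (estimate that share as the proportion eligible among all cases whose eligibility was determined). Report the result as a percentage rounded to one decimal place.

69.0%

Num → 1697 + 158 + 502 + 189 = 2546
Eligible (known) → 1697 + 158 + 502 + 379 + 189 = 2925
e = 2925 / (2925 + 872) = 2925 / 3797 = 0.7703
e × U → 0.7703 × 995 = 766.45
Denom → 2925 + 766.45 = 3691.45
CON2 = 2546 / 3691.45 = 0.6897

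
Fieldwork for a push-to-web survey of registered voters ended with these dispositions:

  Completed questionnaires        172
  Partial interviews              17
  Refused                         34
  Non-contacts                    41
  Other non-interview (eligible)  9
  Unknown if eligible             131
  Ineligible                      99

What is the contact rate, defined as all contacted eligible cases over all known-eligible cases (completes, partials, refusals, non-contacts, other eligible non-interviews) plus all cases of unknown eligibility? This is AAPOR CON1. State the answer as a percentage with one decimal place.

57.4%

Top → 172 + 17 + 34 + 9 = 232
Base → 172 + 17 + 34 + 41 + 9 + 131 = 404
CON1 = 232 / 404 = 0.5743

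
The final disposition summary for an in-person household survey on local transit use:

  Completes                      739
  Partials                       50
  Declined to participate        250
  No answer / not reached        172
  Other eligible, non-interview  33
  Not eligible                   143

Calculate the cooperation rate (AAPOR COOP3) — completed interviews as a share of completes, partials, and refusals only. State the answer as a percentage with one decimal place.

Top → 739
Denominator → 739 + 50 + 250 = 1039
COOP3 = 739 / 1039 = 0.7113

71.1%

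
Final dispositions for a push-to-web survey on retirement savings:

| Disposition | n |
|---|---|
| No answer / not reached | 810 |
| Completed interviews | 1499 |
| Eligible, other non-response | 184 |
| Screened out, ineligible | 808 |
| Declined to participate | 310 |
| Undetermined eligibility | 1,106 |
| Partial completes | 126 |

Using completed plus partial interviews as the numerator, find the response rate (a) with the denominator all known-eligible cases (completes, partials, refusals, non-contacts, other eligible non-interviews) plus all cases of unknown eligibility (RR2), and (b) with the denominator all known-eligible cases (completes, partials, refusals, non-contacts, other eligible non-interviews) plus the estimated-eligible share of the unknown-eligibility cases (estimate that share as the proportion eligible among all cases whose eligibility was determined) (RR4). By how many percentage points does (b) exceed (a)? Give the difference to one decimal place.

2.5

Numerator = 1499 + 126 = 1625
Denom = 1499 + 126 + 310 + 810 + 184 + 1106 = 4035
RR2 = 1625 / 4035 = 0.4027
Eligible (known) = 1499 + 126 + 310 + 810 + 184 = 2929
e = 2929 / (2929 + 808) = 2929 / 3737 = 0.7838
e × U = 0.7838 × 1106 = 866.88
Denom = 2929 + 866.88 = 3795.88
RR4 = 1625 / 3795.88 = 0.4281
Difference = 42.81 − 40.27 = 2.54 percentage points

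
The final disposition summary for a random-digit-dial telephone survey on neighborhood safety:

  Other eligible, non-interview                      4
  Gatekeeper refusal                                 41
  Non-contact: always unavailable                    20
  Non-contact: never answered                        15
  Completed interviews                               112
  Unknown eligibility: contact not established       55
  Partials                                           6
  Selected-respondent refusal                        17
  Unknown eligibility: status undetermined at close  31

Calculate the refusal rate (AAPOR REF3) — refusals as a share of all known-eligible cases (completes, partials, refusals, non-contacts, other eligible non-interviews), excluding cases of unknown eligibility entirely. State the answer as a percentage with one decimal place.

Refused = 41 + 17 = 58
No contact after all attempts = 15 + 20 = 35
Undetermined eligibility = 55 + 31 = 86
Num = 58
Base = 112 + 6 + 58 + 35 + 4 = 215
REF3 = 58 / 215 = 0.2698

27.0%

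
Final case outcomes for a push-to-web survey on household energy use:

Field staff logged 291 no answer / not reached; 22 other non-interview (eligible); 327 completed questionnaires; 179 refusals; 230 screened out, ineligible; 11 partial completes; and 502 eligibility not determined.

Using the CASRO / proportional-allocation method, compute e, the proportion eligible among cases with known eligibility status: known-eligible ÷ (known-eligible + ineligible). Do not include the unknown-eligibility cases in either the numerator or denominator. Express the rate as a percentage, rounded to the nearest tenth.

78.3%

Determined eligible = 327 + 11 + 179 + 291 + 22 = 830
e = 830 / (830 + 230) = 830 / 1060 = 0.7830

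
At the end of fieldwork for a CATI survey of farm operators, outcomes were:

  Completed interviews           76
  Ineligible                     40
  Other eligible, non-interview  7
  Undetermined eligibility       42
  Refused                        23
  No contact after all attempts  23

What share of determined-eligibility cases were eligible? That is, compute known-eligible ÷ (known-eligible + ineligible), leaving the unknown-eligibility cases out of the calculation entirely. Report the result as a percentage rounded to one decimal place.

76.3%

Known eligible: 76 + 23 + 23 + 7 = 129
e = 129 / (129 + 40) = 129 / 169 = 0.7633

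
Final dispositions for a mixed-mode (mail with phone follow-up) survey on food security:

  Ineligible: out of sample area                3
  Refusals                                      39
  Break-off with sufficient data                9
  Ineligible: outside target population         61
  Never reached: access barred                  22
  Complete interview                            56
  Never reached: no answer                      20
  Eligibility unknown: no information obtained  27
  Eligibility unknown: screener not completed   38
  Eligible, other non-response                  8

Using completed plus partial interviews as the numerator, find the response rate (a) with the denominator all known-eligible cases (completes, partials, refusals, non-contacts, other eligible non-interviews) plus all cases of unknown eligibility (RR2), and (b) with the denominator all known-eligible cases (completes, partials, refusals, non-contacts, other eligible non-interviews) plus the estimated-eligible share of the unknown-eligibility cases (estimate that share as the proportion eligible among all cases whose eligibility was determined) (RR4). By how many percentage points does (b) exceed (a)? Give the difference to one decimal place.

Never reached = 20 + 22 = 42
Undetermined eligibility = 38 + 27 = 65
Out of scope = 61 + 3 = 64
Num = 56 + 9 = 65
Denom = 56 + 9 + 39 + 42 + 8 + 65 = 219
RR2 = 65 / 219 = 0.2968
Known eligible = 56 + 9 + 39 + 42 + 8 = 154
e = 154 / (154 + 64) = 154 / 218 = 0.7064
e × U = 0.7064 × 65 = 45.92
Denom = 154 + 45.92 = 199.92
RR4 = 65 / 199.92 = 0.3251
Difference = 32.51 − 29.68 = 2.83 percentage points

2.8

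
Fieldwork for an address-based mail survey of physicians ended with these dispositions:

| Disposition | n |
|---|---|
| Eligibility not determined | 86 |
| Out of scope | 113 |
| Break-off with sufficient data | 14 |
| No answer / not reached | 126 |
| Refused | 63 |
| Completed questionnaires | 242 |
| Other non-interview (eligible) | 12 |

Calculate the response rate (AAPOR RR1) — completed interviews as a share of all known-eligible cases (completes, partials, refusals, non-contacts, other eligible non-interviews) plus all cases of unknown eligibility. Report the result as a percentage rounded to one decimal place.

Num: 242
Denominator: 242 + 14 + 63 + 126 + 12 + 86 = 543
RR1 = 242 / 543 = 0.4457

44.6%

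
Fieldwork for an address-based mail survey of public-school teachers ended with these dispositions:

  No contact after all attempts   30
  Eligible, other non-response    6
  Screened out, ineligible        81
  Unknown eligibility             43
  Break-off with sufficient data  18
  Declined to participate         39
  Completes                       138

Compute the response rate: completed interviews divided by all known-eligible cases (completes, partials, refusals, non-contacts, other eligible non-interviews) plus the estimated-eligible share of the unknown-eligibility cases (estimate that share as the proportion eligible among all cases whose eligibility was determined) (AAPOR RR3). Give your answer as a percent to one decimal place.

Num → 138
Determined eligible → 138 + 18 + 39 + 30 + 6 = 231
e = 231 / (231 + 81) = 231 / 312 = 0.7404
Eligible share of unknowns → 0.7404 × 43 = 31.84
Base → 231 + 31.84 = 262.84
RR3 = 138 / 262.84 = 0.5250

52.5%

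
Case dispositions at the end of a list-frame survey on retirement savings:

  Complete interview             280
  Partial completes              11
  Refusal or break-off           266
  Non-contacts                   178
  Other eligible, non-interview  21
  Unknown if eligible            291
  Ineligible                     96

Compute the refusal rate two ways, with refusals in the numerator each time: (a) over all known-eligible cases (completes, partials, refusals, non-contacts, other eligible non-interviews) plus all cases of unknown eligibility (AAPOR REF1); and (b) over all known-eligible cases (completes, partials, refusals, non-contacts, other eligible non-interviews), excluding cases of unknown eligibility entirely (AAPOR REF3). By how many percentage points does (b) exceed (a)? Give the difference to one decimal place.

9.8

Numerator = 266
Base = 280 + 11 + 266 + 178 + 21 + 291 = 1047
REF1 = 266 / 1047 = 0.2541
Base = 280 + 11 + 266 + 178 + 21 = 756
REF3 = 266 / 756 = 0.3519
Difference = 35.19 − 25.41 = 9.78 percentage points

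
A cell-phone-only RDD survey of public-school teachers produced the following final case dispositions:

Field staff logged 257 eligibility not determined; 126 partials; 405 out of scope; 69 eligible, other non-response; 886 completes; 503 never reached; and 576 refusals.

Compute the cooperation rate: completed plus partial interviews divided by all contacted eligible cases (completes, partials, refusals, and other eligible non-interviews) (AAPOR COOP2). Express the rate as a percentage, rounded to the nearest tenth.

Numerator → 886 + 126 = 1012
Denom → 886 + 126 + 576 + 69 = 1657
COOP2 = 1012 / 1657 = 0.6107

61.1%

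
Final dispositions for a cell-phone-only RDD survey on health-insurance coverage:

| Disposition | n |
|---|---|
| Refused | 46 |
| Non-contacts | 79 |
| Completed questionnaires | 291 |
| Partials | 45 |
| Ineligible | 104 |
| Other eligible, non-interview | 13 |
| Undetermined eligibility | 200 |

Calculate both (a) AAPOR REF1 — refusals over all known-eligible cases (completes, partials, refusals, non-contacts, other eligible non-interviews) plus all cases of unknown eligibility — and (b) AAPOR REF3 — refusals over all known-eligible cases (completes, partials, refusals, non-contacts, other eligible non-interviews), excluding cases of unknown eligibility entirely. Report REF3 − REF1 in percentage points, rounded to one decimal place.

Top = 46
Denominator = 291 + 45 + 46 + 79 + 13 + 200 = 674
REF1 = 46 / 674 = 0.0682
Denominator = 291 + 45 + 46 + 79 + 13 = 474
REF3 = 46 / 474 = 0.0970
Difference = 9.70 − 6.82 = 2.88 percentage points

2.9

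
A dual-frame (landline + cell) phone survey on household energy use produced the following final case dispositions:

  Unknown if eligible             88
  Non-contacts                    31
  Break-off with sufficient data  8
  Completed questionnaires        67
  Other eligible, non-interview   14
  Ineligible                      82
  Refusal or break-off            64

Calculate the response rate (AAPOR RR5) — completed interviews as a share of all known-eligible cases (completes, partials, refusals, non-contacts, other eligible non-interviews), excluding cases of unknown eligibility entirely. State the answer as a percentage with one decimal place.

Top → 67
Denom → 67 + 8 + 64 + 31 + 14 = 184
RR5 = 67 / 184 = 0.3641

36.4%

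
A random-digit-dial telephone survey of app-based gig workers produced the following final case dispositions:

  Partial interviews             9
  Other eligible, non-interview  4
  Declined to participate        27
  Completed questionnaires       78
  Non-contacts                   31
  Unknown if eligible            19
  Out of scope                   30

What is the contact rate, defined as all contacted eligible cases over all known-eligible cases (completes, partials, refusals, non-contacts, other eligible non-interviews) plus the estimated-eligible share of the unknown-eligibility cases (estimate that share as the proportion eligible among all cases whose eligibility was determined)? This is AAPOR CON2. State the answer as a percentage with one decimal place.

Numerator → 78 + 9 + 27 + 4 = 118
Eligible (known) → 78 + 9 + 27 + 31 + 4 = 149
e = 149 / (149 + 30) = 149 / 179 = 0.8324
e × U → 0.8324 × 19 = 15.82
Denominator → 149 + 15.82 = 164.82
CON2 = 118 / 164.82 = 0.7159

71.6%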